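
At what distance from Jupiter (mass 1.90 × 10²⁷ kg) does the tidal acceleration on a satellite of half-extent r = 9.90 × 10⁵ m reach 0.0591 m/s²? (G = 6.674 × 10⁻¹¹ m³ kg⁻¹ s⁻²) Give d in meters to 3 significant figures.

2GMr/d³ = a_tidal  ⇒  d = (2GMr / a_tidal)^(1/3)
d = (2 × 6.674×10⁻¹¹ × (1.90 × 10²⁷) × (9.90 × 10⁵) / (0.0591))^(1/3)
  = 1.62 × 10⁸ m

1.62 × 10⁸ m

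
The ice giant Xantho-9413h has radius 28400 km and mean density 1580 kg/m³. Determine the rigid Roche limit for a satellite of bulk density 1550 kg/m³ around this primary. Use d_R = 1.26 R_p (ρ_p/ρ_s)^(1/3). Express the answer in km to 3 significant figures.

d_R = 1.26 × 28400 km × (1580/1550)^(1/3)
    = 36000 km

36000 km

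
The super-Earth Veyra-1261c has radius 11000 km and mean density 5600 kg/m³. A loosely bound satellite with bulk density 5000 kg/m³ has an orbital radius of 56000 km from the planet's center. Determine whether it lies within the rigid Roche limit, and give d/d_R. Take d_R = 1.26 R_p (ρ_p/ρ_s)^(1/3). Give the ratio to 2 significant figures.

d_R = 1.26 × (11000 km) × (5600/5000)^(1/3) = 14390 km
d/d_R = (56000) / (14390) = 3.9
Since d/d_R > 1, the body is outside the Roche limit.

outside; d/d_R ≈ 3.9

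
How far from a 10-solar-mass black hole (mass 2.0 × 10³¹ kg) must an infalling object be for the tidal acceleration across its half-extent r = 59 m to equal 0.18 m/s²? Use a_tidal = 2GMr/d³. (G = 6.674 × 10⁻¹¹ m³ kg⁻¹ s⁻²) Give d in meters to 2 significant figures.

9.6 × 10⁷ m

2GMr/d³ = a_tidal  ⇒  d = (2GMr / a_tidal)^(1/3)
d = (2 × 6.674×10⁻¹¹ × (2.0 × 10³¹) × (59) / (0.18))^(1/3)
  = 9.6 × 10⁷ m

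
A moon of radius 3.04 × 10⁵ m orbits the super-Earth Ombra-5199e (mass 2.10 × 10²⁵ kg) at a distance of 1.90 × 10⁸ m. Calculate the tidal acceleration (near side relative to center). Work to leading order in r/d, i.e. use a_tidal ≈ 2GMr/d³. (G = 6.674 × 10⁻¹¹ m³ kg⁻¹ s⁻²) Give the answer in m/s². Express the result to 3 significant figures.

1.24 × 10⁻⁴ m/s²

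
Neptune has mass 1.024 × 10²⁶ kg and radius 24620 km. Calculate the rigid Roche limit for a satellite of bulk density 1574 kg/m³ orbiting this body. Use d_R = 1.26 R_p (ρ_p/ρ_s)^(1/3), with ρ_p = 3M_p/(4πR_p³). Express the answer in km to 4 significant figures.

31440 km

ρ_p = 3M_p/(4πR_p³) = 3 × (1.024 × 10²⁶) / (4π × (2.462 × 10⁷ m)³) = 1638 kg/m³
d_R = 1.26 × 24620 km × (1638/1574)^(1/3)
    = 31440 km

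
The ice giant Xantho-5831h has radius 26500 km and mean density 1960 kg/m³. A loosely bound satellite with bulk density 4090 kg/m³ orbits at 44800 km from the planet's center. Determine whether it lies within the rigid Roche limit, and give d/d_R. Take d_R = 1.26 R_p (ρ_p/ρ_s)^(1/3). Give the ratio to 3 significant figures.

outside; d/d_R ≈ 1.71

d_R = 1.26 × (26500 km) × (1960/4090)^(1/3) = 26130 km
d/d_R = (44800) / (26130) = 1.71
Since d/d_R > 1, the body is outside the Roche limit.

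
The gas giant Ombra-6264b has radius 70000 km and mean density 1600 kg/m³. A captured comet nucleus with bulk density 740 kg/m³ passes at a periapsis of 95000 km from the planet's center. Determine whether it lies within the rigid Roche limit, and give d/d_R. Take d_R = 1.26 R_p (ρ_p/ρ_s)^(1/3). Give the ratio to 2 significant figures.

inside; d/d_R ≈ 0.83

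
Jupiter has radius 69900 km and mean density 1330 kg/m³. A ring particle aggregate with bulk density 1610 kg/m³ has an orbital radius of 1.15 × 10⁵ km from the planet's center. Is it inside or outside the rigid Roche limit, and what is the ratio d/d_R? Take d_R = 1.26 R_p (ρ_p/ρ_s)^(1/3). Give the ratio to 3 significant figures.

d_R = 1.26 × (69900 km) × (1330/1610)^(1/3) = 82640 km
d/d_R = (1.15 × 10⁵) / (82640) = 1.39
Since d/d_R > 1, the body is outside the Roche limit.

outside; d/d_R ≈ 1.39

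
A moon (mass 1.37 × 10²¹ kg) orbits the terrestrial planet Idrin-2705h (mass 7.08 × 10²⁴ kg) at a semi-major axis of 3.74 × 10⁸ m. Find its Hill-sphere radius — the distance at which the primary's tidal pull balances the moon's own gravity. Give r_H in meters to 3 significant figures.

r_H ≈ a (m/3M)^(1/3)
    = (3.74 × 10⁸) × (1.37 × 10²¹ / (3 × 7.08 × 10²⁴))^(1/3)
    = 1.50 × 10⁷ m

1.50 × 10⁷ m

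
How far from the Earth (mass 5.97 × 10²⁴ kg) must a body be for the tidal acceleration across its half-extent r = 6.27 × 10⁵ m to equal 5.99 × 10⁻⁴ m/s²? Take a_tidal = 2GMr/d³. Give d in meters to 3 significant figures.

9.41 × 10⁷ m

2GMr/d³ = a_tidal  ⇒  d = (2GMr / a_tidal)^(1/3)
d = (2 × 6.674×10⁻¹¹ × (5.97 × 10²⁴) × (6.27 × 10⁵) / (5.99 × 10⁻⁴))^(1/3)
  = 9.41 × 10⁷ m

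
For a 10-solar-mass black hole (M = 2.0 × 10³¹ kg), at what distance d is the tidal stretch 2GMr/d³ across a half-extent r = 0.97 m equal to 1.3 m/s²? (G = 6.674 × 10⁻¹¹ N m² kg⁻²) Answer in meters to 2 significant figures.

1.3 × 10⁷ m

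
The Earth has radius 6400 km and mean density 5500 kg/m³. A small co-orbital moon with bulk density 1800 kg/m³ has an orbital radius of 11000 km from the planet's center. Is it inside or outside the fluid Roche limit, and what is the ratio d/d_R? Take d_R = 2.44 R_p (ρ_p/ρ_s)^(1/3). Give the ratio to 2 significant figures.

inside; d/d_R ≈ 0.49

d_R = 2.44 × (6400 km) × (5500/1800)^(1/3) = 22660 km
d/d_R = (11000) / (22660) = 0.49
Since d/d_R < 1, the body is inside the Roche limit.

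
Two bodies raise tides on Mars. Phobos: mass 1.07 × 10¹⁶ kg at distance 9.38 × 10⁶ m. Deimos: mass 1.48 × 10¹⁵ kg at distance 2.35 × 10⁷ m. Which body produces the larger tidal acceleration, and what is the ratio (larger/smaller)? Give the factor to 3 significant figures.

Compare M/d³ for the two perturbers:
Phobos: (1.07 × 10¹⁶) / (9.38 × 10⁶)³ = 1.297 × 10⁻⁵
Deimos: (1.48 × 10¹⁵) / (2.35 × 10⁷)³ = 1.140 × 10⁻⁷
Ratio (larger/smaller) = 114

Phobos, by a factor of ≈ 114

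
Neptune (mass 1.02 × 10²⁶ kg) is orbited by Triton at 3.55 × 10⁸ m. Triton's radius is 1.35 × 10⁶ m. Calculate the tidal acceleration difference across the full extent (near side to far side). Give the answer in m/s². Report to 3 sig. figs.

Δg = 4GMr/d³
   = 4 × (6.674 × 10⁻¹¹) × (1.02 × 10²⁶) × (1.35 × 10⁶) / (3.55 × 10⁸)³
   = 8.22 × 10⁻⁴ m/s²

8.22 × 10⁻⁴ m/s²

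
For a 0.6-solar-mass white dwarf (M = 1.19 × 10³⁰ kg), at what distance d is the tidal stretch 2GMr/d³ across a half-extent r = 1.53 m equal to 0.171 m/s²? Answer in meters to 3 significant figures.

1.12 × 10⁷ m

2GMr/d³ = a_tidal  ⇒  d = (2GMr / a_tidal)^(1/3)
d = (2 × 6.674×10⁻¹¹ × (1.19 × 10³⁰) × (1.53) / (0.171))^(1/3)
  = 1.12 × 10⁷ m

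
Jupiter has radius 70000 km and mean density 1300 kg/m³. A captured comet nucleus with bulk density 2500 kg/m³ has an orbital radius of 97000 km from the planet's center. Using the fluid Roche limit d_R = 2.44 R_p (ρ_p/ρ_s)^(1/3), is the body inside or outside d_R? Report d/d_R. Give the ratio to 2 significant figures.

inside; d/d_R ≈ 0.71

d_R = 2.44 × (70000 km) × (1300/2500)^(1/3) = 1.373 × 10⁵ km
d/d_R = (97000) / (1.373 × 10⁵) = 0.71
Since d/d_R < 1, the body is inside the Roche limit.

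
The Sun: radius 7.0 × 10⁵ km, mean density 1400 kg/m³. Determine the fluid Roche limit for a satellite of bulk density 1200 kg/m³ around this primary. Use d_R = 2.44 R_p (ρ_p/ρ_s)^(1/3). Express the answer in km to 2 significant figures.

1.8 × 10⁶ km

d_R = 2.44 × 7.0 × 10⁵ km × (1400/1200)^(1/3)
    = 1.8 × 10⁶ km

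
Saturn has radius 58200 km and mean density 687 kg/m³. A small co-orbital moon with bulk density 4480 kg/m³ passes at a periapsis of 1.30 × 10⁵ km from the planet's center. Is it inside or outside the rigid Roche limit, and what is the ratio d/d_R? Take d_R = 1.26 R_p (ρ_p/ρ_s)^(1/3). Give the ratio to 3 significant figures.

outside; d/d_R ≈ 3.31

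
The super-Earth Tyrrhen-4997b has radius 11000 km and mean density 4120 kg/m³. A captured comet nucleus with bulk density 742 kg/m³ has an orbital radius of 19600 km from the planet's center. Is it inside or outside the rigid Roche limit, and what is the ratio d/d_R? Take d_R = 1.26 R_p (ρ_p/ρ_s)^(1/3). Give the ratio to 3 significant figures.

inside; d/d_R ≈ 0.799

d_R = 1.26 × (11000 km) × (4120/742)^(1/3) = 24540 km
d/d_R = (19600) / (24540) = 0.799
Since d/d_R < 1, the body is inside the Roche limit.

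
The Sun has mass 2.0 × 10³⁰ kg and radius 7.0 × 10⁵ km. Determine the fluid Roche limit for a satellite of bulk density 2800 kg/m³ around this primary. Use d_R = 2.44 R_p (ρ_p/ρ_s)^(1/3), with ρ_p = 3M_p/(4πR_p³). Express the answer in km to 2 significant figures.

1.4 × 10⁶ km

ρ_p = 3M_p/(4πR_p³) = 3 × (2.0 × 10³⁰) / (4π × (7.0 × 10⁸ m)³) = 1400 kg/m³
d_R = 2.44 × 7.0 × 10⁵ km × (1400/2800)^(1/3)
    = 1.4 × 10⁶ km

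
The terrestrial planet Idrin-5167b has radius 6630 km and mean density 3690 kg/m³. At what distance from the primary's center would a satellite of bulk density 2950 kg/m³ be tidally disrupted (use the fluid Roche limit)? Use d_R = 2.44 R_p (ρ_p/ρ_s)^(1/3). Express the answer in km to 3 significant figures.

d_R = 2.44 × 6630 km × (3690/2950)^(1/3)
    = 17400 km

17400 km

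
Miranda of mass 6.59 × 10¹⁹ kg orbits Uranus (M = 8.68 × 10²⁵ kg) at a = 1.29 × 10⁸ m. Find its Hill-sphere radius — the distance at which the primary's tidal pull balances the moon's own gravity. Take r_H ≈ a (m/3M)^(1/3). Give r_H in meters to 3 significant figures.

8.16 × 10⁵ m

r_H ≈ a (m/3M)^(1/3)
    = (1.29 × 10⁸) × (6.59 × 10¹⁹ / (3 × 8.68 × 10²⁵))^(1/3)
    = 8.16 × 10⁵ m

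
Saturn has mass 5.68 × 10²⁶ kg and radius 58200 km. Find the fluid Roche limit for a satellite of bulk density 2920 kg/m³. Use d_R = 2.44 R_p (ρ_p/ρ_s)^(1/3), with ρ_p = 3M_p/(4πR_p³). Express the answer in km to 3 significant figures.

87700 km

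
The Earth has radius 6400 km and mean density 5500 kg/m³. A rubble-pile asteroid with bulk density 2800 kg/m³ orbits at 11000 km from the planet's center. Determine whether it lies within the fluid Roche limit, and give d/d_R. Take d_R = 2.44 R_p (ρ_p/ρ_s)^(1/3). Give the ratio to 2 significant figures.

d_R = 2.44 × (6400 km) × (5500/2800)^(1/3) = 19560 km
d/d_R = (11000) / (19560) = 0.56
Since d/d_R < 1, the body is inside the Roche limit.

inside; d/d_R ≈ 0.56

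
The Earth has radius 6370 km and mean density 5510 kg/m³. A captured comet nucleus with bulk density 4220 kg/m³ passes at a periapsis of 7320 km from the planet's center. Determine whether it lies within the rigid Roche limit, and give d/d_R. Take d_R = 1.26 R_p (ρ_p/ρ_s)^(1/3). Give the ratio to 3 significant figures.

inside; d/d_R ≈ 0.834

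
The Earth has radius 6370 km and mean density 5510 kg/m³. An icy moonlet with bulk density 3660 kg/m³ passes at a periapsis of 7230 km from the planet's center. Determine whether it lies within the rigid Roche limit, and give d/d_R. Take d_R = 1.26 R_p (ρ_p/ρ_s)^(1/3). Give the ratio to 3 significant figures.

inside; d/d_R ≈ 0.786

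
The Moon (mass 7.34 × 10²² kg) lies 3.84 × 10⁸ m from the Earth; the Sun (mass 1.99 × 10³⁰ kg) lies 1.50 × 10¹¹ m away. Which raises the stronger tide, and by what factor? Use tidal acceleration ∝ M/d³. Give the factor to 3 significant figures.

The Moon, by a factor of ≈ 2.20

Compare M/d³ for the two perturbers:
The Moon: (7.34 × 10²²) / (3.84 × 10⁸)³ = 1.296 × 10⁻³
The Sun: (1.99 × 10³⁰) / (1.50 × 10¹¹)³ = 5.896 × 10⁻⁴
Ratio (larger/smaller) = 2.20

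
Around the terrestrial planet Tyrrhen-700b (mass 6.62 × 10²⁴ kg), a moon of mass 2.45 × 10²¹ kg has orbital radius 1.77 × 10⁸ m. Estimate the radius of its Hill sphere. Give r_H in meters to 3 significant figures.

8.81 × 10⁶ m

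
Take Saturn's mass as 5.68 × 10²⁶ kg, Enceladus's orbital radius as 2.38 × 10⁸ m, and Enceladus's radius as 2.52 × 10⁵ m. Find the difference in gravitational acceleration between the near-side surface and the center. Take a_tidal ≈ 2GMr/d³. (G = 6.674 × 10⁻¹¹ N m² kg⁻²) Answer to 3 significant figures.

1.42 × 10⁻³ m/s²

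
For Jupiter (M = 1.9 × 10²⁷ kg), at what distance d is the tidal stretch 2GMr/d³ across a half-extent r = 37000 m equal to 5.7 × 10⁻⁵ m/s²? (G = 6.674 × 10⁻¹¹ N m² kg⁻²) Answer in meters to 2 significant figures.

2GMr/d³ = a_tidal  ⇒  d = (2GMr / a_tidal)^(1/3)
d = (2 × 6.674×10⁻¹¹ × (1.9 × 10²⁷) × (37000) / (5.7 × 10⁻⁵))^(1/3)
  = 5.5 × 10⁸ m

5.5 × 10⁸ m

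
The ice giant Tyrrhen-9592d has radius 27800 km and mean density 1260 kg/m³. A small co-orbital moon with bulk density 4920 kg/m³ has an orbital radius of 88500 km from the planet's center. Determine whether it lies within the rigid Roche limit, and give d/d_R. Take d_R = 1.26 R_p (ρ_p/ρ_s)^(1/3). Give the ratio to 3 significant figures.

outside; d/d_R ≈ 3.98

d_R = 1.26 × (27800 km) × (1260/4920)^(1/3) = 22240 km
d/d_R = (88500) / (22240) = 3.98
Since d/d_R > 1, the body is outside the Roche limit.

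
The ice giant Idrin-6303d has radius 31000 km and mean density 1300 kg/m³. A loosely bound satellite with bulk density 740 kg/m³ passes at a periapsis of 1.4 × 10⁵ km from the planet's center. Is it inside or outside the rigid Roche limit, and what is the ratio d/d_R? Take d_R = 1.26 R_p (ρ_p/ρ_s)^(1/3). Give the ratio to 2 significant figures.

outside; d/d_R ≈ 3.0

d_R = 1.26 × (31000 km) × (1300/740)^(1/3) = 47130 km
d/d_R = (1.4 × 10⁵) / (47130) = 3.0
Since d/d_R > 1, the body is outside the Roche limit.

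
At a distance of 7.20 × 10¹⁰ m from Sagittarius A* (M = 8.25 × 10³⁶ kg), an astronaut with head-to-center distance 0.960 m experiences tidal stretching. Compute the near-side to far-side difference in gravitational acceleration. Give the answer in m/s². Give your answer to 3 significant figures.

5.66 × 10⁻⁶ m/s²

Δg = 4GMr/d³
   = 4 × (6.674 × 10⁻¹¹) × (8.25 × 10³⁶) × (0.960) / (7.20 × 10¹⁰)³
   = 5.66 × 10⁻⁶ m/s²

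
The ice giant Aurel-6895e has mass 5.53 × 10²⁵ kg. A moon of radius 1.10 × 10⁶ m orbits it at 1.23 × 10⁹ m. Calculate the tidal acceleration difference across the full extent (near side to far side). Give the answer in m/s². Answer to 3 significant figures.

The field gradient is 2GM/d³; across the full diameter 2r the difference is 4GMr/d³.
Δg = 4GMr/d³
   = 4 × (6.674 × 10⁻¹¹) × (5.53 × 10²⁵) × (1.10 × 10⁶) / (1.23 × 10⁹)³
   = 8.73 × 10⁻⁶ m/s²

8.73 × 10⁻⁶ m/s²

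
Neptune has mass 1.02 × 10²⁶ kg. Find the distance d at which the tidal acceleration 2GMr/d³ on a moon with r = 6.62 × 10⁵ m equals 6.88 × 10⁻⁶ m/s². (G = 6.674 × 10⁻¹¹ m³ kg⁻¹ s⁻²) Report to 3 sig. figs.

2GMr/d³ = a_tidal  ⇒  d = (2GMr / a_tidal)^(1/3)
d = (2 × 6.674×10⁻¹¹ × (1.02 × 10²⁶) × (6.62 × 10⁵) / (6.88 × 10⁻⁶))^(1/3)
  = 1.09 × 10⁹ m

1.09 × 10⁹ m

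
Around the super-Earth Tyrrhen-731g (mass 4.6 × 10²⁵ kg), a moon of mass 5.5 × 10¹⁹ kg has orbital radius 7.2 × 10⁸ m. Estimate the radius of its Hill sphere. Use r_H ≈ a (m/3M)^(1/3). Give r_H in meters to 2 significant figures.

5.3 × 10⁶ m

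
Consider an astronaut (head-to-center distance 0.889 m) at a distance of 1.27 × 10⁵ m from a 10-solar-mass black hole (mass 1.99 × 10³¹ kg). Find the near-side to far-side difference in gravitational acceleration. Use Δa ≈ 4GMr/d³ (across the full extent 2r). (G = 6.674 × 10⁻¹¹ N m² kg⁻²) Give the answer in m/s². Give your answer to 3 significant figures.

Differencing GM/(d−r)² and GM/(d+r)² to first order in r/d gives 4GMr/d³.
a_tidal = 4GMr/d³
        = 4 × (6.674 × 10⁻¹¹) × (1.99 × 10³¹) × (0.889) / (1.27 × 10⁵)³
        = 2.31 × 10⁶ m/s²

2.31 × 10⁶ m/s²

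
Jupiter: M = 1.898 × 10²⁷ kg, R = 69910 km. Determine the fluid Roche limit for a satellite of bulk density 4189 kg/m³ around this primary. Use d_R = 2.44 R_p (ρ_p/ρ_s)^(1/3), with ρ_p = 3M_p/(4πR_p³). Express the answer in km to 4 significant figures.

1.163 × 10⁵ km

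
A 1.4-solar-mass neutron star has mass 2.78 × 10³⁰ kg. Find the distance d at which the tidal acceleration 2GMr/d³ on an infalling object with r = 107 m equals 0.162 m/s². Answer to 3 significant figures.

6.26 × 10⁷ m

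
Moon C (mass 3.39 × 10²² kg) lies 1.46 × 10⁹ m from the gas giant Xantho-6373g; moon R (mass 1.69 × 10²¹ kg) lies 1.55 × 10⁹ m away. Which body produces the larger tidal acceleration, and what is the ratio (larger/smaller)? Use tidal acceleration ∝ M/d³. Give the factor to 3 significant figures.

Compare M/d³ for the two perturbers:
Moon C: (3.39 × 10²²) / (1.46 × 10⁹)³ = 1.089 × 10⁻⁵
Moon R: (1.69 × 10²¹) / (1.55 × 10⁹)³ = 4.538 × 10⁻⁷
Ratio (larger/smaller) = 24.0

Moon C, by a factor of ≈ 24.0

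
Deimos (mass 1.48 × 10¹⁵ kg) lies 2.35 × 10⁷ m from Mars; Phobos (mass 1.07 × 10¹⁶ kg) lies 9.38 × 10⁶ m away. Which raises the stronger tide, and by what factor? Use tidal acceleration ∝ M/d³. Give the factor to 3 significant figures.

Phobos, by a factor of ≈ 114

Tidal acceleration ∝ M/d³, so compare M/d³ for each.
Deimos: (1.48 × 10¹⁵) / (2.35 × 10⁷)³ = 1.140 × 10⁻⁷
Phobos: (1.07 × 10¹⁶) / (9.38 × 10⁶)³ = 1.297 × 10⁻⁵
Ratio (larger/smaller) = 114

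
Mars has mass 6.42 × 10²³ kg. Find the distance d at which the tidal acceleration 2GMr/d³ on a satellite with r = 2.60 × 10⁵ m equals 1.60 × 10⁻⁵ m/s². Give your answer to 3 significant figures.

1.12 × 10⁸ m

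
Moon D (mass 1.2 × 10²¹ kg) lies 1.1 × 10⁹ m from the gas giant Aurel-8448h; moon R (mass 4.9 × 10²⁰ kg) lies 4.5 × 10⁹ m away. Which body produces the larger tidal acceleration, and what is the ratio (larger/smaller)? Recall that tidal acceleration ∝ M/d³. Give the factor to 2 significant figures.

Moon D, by a factor of ≈ 170

The tide-raising term goes as M/d³ (the gradient of a 1/d² field).
Moon D: (1.2 × 10²¹) / (1.1 × 10⁹)³ = 9.016 × 10⁻⁷
Moon R: (4.9 × 10²⁰) / (4.5 × 10⁹)³ = 5.377 × 10⁻⁹
Ratio (larger/smaller) = 170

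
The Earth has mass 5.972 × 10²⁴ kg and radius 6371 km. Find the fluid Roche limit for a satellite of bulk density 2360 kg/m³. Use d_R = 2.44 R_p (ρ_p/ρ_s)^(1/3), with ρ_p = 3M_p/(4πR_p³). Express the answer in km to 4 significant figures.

20630 km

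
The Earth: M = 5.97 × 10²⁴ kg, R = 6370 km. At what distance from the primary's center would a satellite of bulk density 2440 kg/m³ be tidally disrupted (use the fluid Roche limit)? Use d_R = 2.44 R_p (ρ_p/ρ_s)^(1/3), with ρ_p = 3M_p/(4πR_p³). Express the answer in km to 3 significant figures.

20400 km

ρ_p = 3M_p/(4πR_p³) = 3 × (5.97 × 10²⁴) / (4π × (6.37 × 10⁶ m)³) = 5510 kg/m³
d_R = 2.44 × 6370 km × (5510/2440)^(1/3)
    = 20400 km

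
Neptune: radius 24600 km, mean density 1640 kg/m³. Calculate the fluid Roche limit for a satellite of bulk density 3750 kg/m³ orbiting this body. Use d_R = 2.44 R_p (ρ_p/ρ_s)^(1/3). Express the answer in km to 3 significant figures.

45600 km

d_R = 2.44 × 24600 km × (1640/3750)^(1/3)
    = 45600 km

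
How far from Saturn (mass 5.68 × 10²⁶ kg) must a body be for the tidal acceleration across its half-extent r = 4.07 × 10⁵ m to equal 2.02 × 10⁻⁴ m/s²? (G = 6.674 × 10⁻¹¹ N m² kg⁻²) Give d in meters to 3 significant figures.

5.35 × 10⁸ m

2GMr/d³ = a_tidal  ⇒  d = (2GMr / a_tidal)^(1/3)
d = (2 × 6.674×10⁻¹¹ × (5.68 × 10²⁶) × (4.07 × 10⁵) / (2.02 × 10⁻⁴))^(1/3)
  = 5.35 × 10⁸ m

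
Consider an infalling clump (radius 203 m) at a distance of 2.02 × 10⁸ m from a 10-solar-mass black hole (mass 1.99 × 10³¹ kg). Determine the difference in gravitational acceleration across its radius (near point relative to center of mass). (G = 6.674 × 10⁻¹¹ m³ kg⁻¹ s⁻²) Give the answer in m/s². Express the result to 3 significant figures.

6.54 × 10⁻² m/s²

a_tidal = 2GMr/d³
        = 2 × (6.674 × 10⁻¹¹) × (1.99 × 10³¹) × (203) / (2.02 × 10⁸)³
        = 6.54 × 10⁻² m/s²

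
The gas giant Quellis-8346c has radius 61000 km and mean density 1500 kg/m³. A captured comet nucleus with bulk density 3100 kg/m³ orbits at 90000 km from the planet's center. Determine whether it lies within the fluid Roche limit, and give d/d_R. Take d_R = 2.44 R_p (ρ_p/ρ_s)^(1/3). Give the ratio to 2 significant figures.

inside; d/d_R ≈ 0.77

d_R = 2.44 × (61000 km) × (1500/3100)^(1/3) = 1.169 × 10⁵ km
d/d_R = (90000) / (1.169 × 10⁵) = 0.77
Since d/d_R < 1, the body is inside the Roche limit.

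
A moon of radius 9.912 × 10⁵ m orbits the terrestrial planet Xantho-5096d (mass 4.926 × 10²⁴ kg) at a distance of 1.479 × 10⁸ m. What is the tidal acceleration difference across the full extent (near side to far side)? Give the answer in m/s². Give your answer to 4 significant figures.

a_tidal = 4GMr/d³
        = 4 × (6.674 × 10⁻¹¹) × (4.926 × 10²⁴) × (9.912 × 10⁵) / (1.479 × 10⁸)³
        = 4.029 × 10⁻⁴ m/s²

4.029 × 10⁻⁴ m/s²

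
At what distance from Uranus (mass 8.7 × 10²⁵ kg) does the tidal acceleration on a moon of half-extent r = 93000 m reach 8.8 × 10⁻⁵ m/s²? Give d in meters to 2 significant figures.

2GMr/d³ = a_tidal  ⇒  d = (2GMr / a_tidal)^(1/3)
d = (2 × 6.674×10⁻¹¹ × (8.7 × 10²⁵) × (93000) / (8.8 × 10⁻⁵))^(1/3)
  = 2.3 × 10⁸ m

2.3 × 10⁸ m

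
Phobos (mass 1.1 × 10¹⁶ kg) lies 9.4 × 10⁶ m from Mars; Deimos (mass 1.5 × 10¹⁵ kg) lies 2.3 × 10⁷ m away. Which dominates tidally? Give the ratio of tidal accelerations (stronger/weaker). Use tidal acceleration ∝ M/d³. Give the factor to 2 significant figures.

Tidal acceleration ∝ M/d³, so compare M/d³ for each.
Phobos: (1.1 × 10¹⁶) / (9.4 × 10⁶)³ = 1.324 × 10⁻⁵
Deimos: (1.5 × 10¹⁵) / (2.3 × 10⁷)³ = 1.233 × 10⁻⁷
Ratio (larger/smaller) = 110

Phobos, by a factor of ≈ 110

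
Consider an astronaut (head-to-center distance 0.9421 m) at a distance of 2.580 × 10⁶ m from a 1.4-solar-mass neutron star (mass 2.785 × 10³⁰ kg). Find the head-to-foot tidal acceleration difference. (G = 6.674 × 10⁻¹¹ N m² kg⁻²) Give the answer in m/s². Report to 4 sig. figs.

Δg = 4GMr/d³
   = 4 × (6.674 × 10⁻¹¹) × (2.785 × 10³⁰) × (0.9421) / (2.580 × 10⁶)³
   = 4.079 × 10¹ m/s²

4.079 × 10¹ m/s²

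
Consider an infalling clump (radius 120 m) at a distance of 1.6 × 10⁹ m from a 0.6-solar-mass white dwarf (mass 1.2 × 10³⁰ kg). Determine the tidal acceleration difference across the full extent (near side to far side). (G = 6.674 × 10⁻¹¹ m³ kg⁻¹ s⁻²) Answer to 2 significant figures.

Δg = 4GMr/d³
   = 4 × (6.674 × 10⁻¹¹) × (1.2 × 10³⁰) × (120) / (1.6 × 10⁹)³
   = 9.4 × 10⁻⁶ m/s²

9.4 × 10⁻⁶ m/s²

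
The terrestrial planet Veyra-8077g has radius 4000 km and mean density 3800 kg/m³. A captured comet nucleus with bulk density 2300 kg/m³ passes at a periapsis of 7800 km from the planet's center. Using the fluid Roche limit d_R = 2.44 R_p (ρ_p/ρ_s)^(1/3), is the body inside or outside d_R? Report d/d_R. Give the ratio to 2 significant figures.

d_R = 2.44 × (4000 km) × (3800/2300)^(1/3) = 11540 km
d/d_R = (7800) / (11540) = 0.68
Since d/d_R < 1, the body is inside the Roche limit.

inside; d/d_R ≈ 0.68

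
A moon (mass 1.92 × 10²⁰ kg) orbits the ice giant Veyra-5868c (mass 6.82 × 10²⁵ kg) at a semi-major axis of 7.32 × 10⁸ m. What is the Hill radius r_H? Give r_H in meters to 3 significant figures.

7.17 × 10⁶ m

r_H ≈ a (m/3M)^(1/3)
    = (7.32 × 10⁸) × (1.92 × 10²⁰ / (3 × 6.82 × 10²⁵))^(1/3)
    = 7.17 × 10⁶ m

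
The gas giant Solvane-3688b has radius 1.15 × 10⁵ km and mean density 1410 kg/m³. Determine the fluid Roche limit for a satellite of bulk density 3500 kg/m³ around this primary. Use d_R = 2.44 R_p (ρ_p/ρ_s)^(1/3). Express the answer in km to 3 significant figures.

d_R = 2.44 × 1.15 × 10⁵ km × (1410/3500)^(1/3)
    = 2.07 × 10⁵ km

2.07 × 10⁵ km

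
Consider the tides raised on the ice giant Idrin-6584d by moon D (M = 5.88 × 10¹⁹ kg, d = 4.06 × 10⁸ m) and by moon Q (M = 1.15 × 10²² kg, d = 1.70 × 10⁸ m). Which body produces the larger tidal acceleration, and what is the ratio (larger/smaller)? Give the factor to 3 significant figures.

Moon Q, by a factor of ≈ 2660

Tidal acceleration ∝ M/d³, so compare M/d³ for each.
Moon D: (5.88 × 10¹⁹) / (4.06 × 10⁸)³ = 8.786 × 10⁻⁷
Moon Q: (1.15 × 10²²) / (1.70 × 10⁸)³ = 2.341 × 10⁻³
Ratio (larger/smaller) = 2660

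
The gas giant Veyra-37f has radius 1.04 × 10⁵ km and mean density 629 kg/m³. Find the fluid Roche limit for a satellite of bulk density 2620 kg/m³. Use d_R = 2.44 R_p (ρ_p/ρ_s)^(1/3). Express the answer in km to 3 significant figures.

1.58 × 10⁵ km

d_R = 2.44 × 1.04 × 10⁵ km × (629/2620)^(1/3)
    = 1.58 × 10⁵ km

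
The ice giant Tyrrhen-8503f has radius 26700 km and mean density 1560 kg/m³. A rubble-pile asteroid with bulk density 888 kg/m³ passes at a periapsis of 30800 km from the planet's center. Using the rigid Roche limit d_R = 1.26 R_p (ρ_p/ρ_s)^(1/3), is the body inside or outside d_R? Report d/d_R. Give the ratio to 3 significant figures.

inside; d/d_R ≈ 0.759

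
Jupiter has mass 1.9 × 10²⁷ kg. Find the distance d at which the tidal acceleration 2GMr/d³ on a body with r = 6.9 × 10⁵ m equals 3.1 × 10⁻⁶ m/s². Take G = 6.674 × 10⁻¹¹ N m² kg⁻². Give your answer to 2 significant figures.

2GMr/d³ = a_tidal  ⇒  d = (2GMr / a_tidal)^(1/3)
d = (2 × 6.674×10⁻¹¹ × (1.9 × 10²⁷) × (6.9 × 10⁵) / (3.1 × 10⁻⁶))^(1/3)
  = 3.8 × 10⁹ m

3.8 × 10⁹ m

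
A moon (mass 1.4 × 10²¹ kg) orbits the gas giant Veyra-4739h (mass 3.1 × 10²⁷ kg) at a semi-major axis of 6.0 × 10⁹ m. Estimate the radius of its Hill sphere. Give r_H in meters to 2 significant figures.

r_H ≈ a (m/3M)^(1/3)
    = (6.0 × 10⁹) × (1.4 × 10²¹ / (3 × 3.1 × 10²⁷))^(1/3)
    = 3.2 × 10⁷ m

3.2 × 10⁷ m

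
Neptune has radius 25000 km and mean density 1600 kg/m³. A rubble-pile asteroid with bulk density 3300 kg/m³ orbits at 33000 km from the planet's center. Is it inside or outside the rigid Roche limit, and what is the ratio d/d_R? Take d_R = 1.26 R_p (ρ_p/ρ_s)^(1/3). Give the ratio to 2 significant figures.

outside; d/d_R ≈ 1.3

d_R = 1.26 × (25000 km) × (1600/3300)^(1/3) = 24750 km
d/d_R = (33000) / (24750) = 1.3
Since d/d_R > 1, the body is outside the Roche limit.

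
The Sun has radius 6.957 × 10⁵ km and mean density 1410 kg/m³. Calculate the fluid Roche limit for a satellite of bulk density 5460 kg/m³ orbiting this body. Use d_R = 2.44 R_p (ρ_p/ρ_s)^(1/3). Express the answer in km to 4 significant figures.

1.081 × 10⁶ km

d_R = 2.44 × 6.957 × 10⁵ km × (1410/5460)^(1/3)
    = 1.081 × 10⁶ km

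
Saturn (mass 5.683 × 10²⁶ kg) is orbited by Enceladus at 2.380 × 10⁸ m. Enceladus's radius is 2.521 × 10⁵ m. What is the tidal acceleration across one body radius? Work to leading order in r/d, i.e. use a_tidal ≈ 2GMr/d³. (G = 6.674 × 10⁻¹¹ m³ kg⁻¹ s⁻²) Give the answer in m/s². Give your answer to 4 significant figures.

1.419 × 10⁻³ m/s²

Differencing GM/(d−r)² and GM/d² to first order in r/d gives 2GMr/d³.
Δa = 2GMr/d³
   = 2 × (6.674 × 10⁻¹¹) × (5.683 × 10²⁶) × (2.521 × 10⁵) / (2.380 × 10⁸)³
   = 1.419 × 10⁻³ m/s²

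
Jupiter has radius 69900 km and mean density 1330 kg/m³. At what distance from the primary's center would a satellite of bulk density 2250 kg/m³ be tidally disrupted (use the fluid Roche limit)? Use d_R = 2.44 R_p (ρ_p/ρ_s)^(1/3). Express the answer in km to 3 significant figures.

1.43 × 10⁵ km

d_R = 2.44 × 69900 km × (1330/2250)^(1/3)
    = 1.43 × 10⁵ km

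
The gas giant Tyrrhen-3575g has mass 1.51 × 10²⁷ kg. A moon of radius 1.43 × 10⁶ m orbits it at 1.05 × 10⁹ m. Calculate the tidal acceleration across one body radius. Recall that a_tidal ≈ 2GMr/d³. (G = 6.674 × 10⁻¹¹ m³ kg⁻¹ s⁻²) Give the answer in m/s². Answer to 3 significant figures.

2.49 × 10⁻⁴ m/s²

Δa = 2GMr/d³
   = 2 × (6.674 × 10⁻¹¹) × (1.51 × 10²⁷) × (1.43 × 10⁶) / (1.05 × 10⁹)³
   = 2.49 × 10⁻⁴ m/s²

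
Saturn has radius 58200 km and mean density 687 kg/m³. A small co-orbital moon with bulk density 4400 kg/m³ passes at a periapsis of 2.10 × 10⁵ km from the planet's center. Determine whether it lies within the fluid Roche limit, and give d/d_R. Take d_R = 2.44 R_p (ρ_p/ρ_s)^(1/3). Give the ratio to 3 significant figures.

d_R = 2.44 × (58200 km) × (687/4400)^(1/3) = 76470 km
d/d_R = (2.10 × 10⁵) / (76470) = 2.75
Since d/d_R > 1, the body is outside the Roche limit.

outside; d/d_R ≈ 2.75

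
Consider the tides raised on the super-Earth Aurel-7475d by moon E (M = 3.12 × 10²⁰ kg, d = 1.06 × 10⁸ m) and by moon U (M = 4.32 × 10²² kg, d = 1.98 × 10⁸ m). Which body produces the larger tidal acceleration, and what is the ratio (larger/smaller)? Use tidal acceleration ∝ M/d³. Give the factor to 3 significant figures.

Moon U, by a factor of ≈ 21.2

Tidal acceleration ∝ M/d³, so compare M/d³ for each.
Moon E: (3.12 × 10²⁰) / (1.06 × 10⁸)³ = 2.620 × 10⁻⁴
Moon U: (4.32 × 10²²) / (1.98 × 10⁸)³ = 5.565 × 10⁻³
Ratio (larger/smaller) = 21.2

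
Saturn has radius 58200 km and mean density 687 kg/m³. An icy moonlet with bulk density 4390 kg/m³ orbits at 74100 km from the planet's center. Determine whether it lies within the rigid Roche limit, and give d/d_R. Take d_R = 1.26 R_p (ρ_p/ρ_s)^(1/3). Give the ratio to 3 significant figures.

outside; d/d_R ≈ 1.88

d_R = 1.26 × (58200 km) × (687/4390)^(1/3) = 39520 km
d/d_R = (74100) / (39520) = 1.88
Since d/d_R > 1, the body is outside the Roche limit.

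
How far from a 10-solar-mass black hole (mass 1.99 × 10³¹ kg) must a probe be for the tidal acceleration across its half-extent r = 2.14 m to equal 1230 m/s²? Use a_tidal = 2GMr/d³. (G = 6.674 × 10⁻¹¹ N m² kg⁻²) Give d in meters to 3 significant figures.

1.67 × 10⁶ m

2GMr/d³ = a_tidal  ⇒  d = (2GMr / a_tidal)^(1/3)
d = (2 × 6.674×10⁻¹¹ × (1.99 × 10³¹) × (2.14) / (1230))^(1/3)
  = 1.67 × 10⁶ m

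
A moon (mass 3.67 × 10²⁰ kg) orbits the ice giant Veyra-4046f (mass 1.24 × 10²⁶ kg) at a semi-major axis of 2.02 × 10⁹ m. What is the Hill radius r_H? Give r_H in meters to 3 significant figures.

r_H ≈ a (m/3M)^(1/3)
    = (2.02 × 10⁹) × (3.67 × 10²⁰ / (3 × 1.24 × 10²⁶))^(1/3)
    = 2.01 × 10⁷ m

2.01 × 10⁷ m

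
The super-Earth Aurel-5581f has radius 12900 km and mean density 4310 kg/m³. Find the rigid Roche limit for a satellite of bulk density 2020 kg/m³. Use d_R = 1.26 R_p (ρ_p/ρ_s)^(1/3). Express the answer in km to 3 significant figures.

d_R = 1.26 × 12900 km × (4310/2020)^(1/3)
    = 20900 km

20900 km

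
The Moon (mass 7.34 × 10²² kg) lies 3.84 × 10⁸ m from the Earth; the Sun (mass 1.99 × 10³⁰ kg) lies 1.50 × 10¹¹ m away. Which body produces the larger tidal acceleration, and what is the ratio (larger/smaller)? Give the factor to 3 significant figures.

The tide-raising term goes as M/d³ (the gradient of a 1/d² field).
The Moon: (7.34 × 10²²) / (3.84 × 10⁸)³ = 1.296 × 10⁻³
The Sun: (1.99 × 10³⁰) / (1.50 × 10¹¹)³ = 5.896 × 10⁻⁴
Ratio (larger/smaller) = 2.20

The Moon, by a factor of ≈ 2.20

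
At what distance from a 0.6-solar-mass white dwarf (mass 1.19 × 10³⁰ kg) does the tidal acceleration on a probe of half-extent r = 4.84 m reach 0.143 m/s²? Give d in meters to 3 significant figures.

1.75 × 10⁷ m

2GMr/d³ = a_tidal  ⇒  d = (2GMr / a_tidal)^(1/3)
d = (2 × 6.674×10⁻¹¹ × (1.19 × 10³⁰) × (4.84) / (0.143))^(1/3)
  = 1.75 × 10⁷ m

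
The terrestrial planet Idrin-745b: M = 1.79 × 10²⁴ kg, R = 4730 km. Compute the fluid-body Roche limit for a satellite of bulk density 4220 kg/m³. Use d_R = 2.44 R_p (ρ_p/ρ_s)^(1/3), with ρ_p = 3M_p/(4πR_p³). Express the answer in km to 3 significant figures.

11400 km

ρ_p = 3M_p/(4πR_p³) = 3 × (1.79 × 10²⁴) / (4π × (4.73 × 10⁶ m)³) = 4040 kg/m³
d_R = 2.44 × 4730 km × (4040/4220)^(1/3)
    = 11400 km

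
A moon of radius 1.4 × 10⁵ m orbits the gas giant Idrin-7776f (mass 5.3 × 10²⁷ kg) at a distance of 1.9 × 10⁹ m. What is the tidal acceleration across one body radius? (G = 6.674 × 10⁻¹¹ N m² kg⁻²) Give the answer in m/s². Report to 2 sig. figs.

Δa = 2GMr/d³
   = 2 × (6.674 × 10⁻¹¹) × (5.3 × 10²⁷) × (1.4 × 10⁵) / (1.9 × 10⁹)³
   = 1.4 × 10⁻⁵ m/s²

1.4 × 10⁻⁵ m/s²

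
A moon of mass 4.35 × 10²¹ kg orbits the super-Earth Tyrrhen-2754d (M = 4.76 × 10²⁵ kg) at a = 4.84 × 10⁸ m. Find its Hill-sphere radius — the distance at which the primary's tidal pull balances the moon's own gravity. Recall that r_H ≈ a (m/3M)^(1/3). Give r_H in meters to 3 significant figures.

1.51 × 10⁷ m

r_H ≈ a (m/3M)^(1/3)
    = (4.84 × 10⁸) × (4.35 × 10²¹ / (3 × 4.76 × 10²⁵))^(1/3)
    = 1.51 × 10⁷ m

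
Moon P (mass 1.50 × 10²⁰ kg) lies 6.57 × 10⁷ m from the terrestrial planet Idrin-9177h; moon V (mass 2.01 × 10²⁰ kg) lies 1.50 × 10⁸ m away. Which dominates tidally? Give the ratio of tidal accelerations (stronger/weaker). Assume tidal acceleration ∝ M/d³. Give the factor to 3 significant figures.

Moon P, by a factor of ≈ 8.88

Tidal acceleration ∝ M/d³, so compare M/d³ for each.
Moon P: (1.50 × 10²⁰) / (6.57 × 10⁷)³ = 5.289 × 10⁻⁴
Moon V: (2.01 × 10²⁰) / (1.50 × 10⁸)³ = 5.956 × 10⁻⁵
Ratio (larger/smaller) = 8.88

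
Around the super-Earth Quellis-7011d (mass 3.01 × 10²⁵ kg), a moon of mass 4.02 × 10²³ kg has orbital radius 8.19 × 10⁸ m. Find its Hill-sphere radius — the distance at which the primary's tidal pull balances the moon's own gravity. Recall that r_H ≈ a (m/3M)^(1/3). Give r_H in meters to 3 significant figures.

r_H ≈ a (m/3M)^(1/3)
    = (8.19 × 10⁸) × (4.02 × 10²³ / (3 × 3.01 × 10²⁵))^(1/3)
    = 1.35 × 10⁸ m

1.35 × 10⁸ m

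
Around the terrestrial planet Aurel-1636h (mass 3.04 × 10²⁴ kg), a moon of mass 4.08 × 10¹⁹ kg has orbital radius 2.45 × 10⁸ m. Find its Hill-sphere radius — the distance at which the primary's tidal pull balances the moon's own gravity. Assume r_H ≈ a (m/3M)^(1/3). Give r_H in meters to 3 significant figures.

4.04 × 10⁶ m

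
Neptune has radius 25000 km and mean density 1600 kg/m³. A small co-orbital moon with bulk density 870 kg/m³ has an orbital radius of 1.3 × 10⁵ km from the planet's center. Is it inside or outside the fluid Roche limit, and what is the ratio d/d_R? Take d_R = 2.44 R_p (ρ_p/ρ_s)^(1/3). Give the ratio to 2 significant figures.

outside; d/d_R ≈ 1.7

d_R = 2.44 × (25000 km) × (1600/870)^(1/3) = 74740 km
d/d_R = (1.3 × 10⁵) / (74740) = 1.7
Since d/d_R > 1, the body is outside the Roche limit.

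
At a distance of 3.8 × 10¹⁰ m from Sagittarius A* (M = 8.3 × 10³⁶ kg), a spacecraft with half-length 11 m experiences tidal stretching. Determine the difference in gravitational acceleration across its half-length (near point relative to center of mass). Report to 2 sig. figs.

Δg = 2GMr/d³
   = 2 × (6.674 × 10⁻¹¹) × (8.3 × 10³⁶) × (11) / (3.8 × 10¹⁰)³
   = 2.2 × 10⁻⁴ m/s²

2.2 × 10⁻⁴ m/s²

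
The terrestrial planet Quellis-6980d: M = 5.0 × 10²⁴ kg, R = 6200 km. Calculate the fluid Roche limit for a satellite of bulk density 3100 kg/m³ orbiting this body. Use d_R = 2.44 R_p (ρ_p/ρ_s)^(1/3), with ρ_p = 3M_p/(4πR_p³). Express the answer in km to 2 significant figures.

18000 km

ρ_p = 3M_p/(4πR_p³) = 3 × (5.0 × 10²⁴) / (4π × (6.2 × 10⁶ m)³) = 5000 kg/m³
d_R = 2.44 × 6200 km × (5000/3100)^(1/3)
    = 18000 km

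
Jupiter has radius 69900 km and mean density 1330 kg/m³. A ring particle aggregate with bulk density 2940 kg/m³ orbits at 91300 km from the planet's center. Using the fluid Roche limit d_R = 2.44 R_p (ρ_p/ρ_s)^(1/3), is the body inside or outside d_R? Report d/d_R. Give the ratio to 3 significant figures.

d_R = 2.44 × (69900 km) × (1330/2940)^(1/3) = 1.309 × 10⁵ km
d/d_R = (91300) / (1.309 × 10⁵) = 0.697
Since d/d_R < 1, the body is inside the Roche limit.

inside; d/d_R ≈ 0.697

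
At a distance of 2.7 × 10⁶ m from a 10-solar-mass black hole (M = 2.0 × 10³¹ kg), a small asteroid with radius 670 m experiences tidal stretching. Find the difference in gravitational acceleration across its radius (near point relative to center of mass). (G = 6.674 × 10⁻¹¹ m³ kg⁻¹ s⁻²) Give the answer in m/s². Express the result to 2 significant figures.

9.1 × 10⁴ m/s²

Δa = 2GMr/d³
   = 2 × (6.674 × 10⁻¹¹) × (2.0 × 10³¹) × (670) / (2.7 × 10⁶)³
   = 9.1 × 10⁴ m/s²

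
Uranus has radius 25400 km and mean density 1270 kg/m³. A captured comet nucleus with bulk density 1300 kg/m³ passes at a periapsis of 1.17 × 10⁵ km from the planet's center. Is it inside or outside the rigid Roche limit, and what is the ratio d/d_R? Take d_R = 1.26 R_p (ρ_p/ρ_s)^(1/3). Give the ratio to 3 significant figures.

outside; d/d_R ≈ 3.68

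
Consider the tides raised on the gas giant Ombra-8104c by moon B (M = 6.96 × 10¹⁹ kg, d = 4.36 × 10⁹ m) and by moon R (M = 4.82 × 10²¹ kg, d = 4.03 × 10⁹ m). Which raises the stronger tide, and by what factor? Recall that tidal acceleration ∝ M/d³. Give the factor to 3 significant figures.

Moon R, by a factor of ≈ 87.7

The tide-raising term goes as M/d³ (the gradient of a 1/d² field).
Moon B: (6.96 × 10¹⁹) / (4.36 × 10⁹)³ = 8.397 × 10⁻¹⁰
Moon R: (4.82 × 10²¹) / (4.03 × 10⁹)³ = 7.364 × 10⁻⁸
Ratio (larger/smaller) = 87.7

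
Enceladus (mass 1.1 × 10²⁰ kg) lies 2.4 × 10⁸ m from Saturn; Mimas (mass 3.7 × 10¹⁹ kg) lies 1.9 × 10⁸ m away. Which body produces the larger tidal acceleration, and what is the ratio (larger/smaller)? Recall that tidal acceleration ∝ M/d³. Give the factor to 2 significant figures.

Tidal stretch scales as M/d³; compute that for each body.
Enceladus: (1.1 × 10²⁰) / (2.4 × 10⁸)³ = 7.957 × 10⁻⁶
Mimas: (3.7 × 10¹⁹) / (1.9 × 10⁸)³ = 5.394 × 10⁻⁶
Ratio (larger/smaller) = 1.5

Enceladus, by a factor of ≈ 1.5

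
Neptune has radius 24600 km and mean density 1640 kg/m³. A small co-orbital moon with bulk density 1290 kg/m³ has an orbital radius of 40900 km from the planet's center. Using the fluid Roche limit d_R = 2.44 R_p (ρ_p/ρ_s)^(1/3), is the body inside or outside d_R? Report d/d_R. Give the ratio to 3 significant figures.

inside; d/d_R ≈ 0.629

d_R = 2.44 × (24600 km) × (1640/1290)^(1/3) = 65020 km
d/d_R = (40900) / (65020) = 0.629
Since d/d_R < 1, the body is inside the Roche limit.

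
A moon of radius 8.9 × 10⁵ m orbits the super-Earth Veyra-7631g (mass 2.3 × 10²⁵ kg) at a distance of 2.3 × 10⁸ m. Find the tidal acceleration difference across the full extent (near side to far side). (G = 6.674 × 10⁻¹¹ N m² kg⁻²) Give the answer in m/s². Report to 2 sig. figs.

Δg = 4GMr/d³
   = 4 × (6.674 × 10⁻¹¹) × (2.3 × 10²⁵) × (8.9 × 10⁵) / (2.3 × 10⁸)³
   = 4.5 × 10⁻⁴ m/s²

4.5 × 10⁻⁴ m/s²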